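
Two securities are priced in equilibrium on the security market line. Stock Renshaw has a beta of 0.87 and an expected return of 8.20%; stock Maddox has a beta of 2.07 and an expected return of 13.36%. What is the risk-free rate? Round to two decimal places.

4.46%

Both satisfy E(R) = R_f + β·MRP, so the slope of the SML is
MRP = (13.36% − 8.20%) / (2.07 − 0.87) = 5.16% / 1.20 = 4.3000%
R_f = E(R_Renshaw) − β_Renshaw·MRP = 8.20% − 0.87 × 4.3000% = 4.4590%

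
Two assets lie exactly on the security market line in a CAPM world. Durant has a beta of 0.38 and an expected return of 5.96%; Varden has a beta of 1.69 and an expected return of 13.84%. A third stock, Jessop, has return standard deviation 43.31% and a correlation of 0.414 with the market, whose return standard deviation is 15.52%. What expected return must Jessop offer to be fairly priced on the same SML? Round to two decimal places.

10.62%

MRP = (13.84% − 5.96%) / (1.69 − 0.38) = 6.0153%
R_f = 5.96% − 0.38 × 6.0153% = 3.6742%
β_Jessop = ρ·σ_i/σ_m = 0.414 × 43.31 / 15.52 = 1.1553
E(R_Jessop) = R_f + β × MRP = 3.6742% + 1.1553 × 6.0153% = 10.62%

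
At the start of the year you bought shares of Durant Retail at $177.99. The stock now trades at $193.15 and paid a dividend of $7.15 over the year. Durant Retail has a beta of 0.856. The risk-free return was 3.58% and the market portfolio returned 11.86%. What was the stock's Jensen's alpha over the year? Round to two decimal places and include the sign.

+1.87%

Realised HPR = (P1 + D1 − P0) / P0 = (193.15 + 7.15 − 177.99) / 177.99 = 22.31 / 177.99 = 12.5344%
MRP = 11.86% − 3.58% = 8.28%
CAPM required = R_f + β·MRP = 3.58% + 0.856 × 8.28% = 10.66768%
α = realised − required = 12.5344% − 10.66768% = +1.87%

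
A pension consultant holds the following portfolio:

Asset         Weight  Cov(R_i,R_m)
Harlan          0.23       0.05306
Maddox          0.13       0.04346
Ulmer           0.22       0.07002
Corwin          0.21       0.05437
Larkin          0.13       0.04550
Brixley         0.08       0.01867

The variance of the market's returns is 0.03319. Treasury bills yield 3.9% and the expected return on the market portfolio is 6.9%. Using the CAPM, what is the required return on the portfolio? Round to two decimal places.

β_Harlan = 0.05306 / 0.03319 = 1.5987
β_Maddox = 0.04346 / 0.03319 = 1.3094
β_Ulmer = 0.07002 / 0.03319 = 2.1097
β_Corwin = 0.05437 / 0.03319 = 1.6381
β_Larkin = 0.04550 / 0.03319 = 1.3709
β_Brixley = 0.01867 / 0.03319 = 0.5625
β_P = Σ w_i β_i = 0.23×1.5987 + 0.13×1.3094 + 0.22×2.1097 + 0.21×1.6381 + 0.13×1.3709 + 0.08×0.5625 = 1.5693
MRP = 6.9% − 3.9% = 3.00%
E(R_P) = R_f + β_P × MRP = 3.9% + 1.5693 × 3.0% = 8.61%

8.61%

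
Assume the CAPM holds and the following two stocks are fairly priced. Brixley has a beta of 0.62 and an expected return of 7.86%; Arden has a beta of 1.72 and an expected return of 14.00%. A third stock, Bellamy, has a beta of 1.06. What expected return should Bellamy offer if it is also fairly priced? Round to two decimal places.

MRP (SML slope) = (14.00% − 7.86%) / (1.72 − 0.62) = 6.14% / 1.10 = 5.5818%
R_f (intercept) = 7.86% − 0.62 × 5.5818% = 4.3993%
E(R_Bellamy) = R_f + β × MRP = 4.3993% + 1.06 × 5.5818% = 10.32%

10.32%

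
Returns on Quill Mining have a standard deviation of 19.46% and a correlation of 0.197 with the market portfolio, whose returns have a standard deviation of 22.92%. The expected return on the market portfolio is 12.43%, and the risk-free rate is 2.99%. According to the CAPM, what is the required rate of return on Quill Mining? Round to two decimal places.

β = ρ × σ_i / σ_m = 0.197 × 19.46% / 22.92% = 0.1673
MRP = 12.43% − 2.99% = 9.44%
E(R) = 2.99% + 0.1673 × 9.44% = 4.57%

4.57%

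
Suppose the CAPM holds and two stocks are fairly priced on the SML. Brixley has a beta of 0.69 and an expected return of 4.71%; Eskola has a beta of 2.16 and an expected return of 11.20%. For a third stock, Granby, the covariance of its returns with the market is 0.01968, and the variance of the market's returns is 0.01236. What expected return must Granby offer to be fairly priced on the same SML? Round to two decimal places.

MRP = (11.20% − 4.71%) / (2.16 − 0.69) = 4.4150%
R_f = 4.71% − 0.69 × 4.4150% = 1.6637%
β_Granby = Cov / Var(R_m) = 0.01968 / 0.01236 = 1.5922
E(R_Granby) = R_f + β × MRP = 1.6637% + 1.5922 × 4.4150% = 8.69%

8.69%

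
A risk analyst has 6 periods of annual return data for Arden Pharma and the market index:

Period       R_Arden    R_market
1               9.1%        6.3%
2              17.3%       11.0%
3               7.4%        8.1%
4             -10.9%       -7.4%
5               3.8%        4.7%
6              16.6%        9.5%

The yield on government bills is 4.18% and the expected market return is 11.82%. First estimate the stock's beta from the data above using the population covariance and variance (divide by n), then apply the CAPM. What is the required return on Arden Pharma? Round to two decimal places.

Mean R_i = (9.1 + 17.3 + 7.4 − 10.9 + 3.8 + 16.6) / 6 = 7.2167%
Mean R_m = (6.3 + 11.0 + 8.1 − 7.4 + 4.7 + 9.5) / 6 = 5.3667%
Σ(R_i − R̄_i)(R_m − R̄_m) = 331.4133  ⇒  Cov = 331.4133 / 6 = 55.2356
Σ(R_m − R̄_m)² = 220.5933  ⇒  Var(R_m) = 220.5933 / 6 = 36.7656
β = Cov / Var(R_m) = 55.2356 / 36.7656 = 1.5024
MRP = 11.82% − 4.18% = 7.64%
E(R) = R_f + β × MRP = 4.18% + 1.5024 × 7.64% = 15.66%

15.66%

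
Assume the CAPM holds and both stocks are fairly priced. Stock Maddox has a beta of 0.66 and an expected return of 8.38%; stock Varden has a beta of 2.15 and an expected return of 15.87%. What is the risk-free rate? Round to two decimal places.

Both satisfy E(R) = R_f + β·MRP, so the slope of the SML is
MRP = (15.87% − 8.38%) / (2.15 − 0.66) = 7.49% / 1.49 = 5.0268%
R_f = E(R_Maddox) − β_Maddox·MRP = 8.38% − 0.66 × 5.0268% = 5.0623%

5.06%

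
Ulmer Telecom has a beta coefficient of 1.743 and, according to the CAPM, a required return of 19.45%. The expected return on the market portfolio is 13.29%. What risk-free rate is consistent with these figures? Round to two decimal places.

E(R) = R_f + β(E(R_m) − R_f) = R_f(1 − β) + β·E(R_m)
19.45% = R_f × (1 − 1.743) + 1.743 × 13.29%
19.45% = R_f × -0.743 + 23.16447%
R_f = (19.45% − 23.16447%) / -0.743 = 5.00%

5.00%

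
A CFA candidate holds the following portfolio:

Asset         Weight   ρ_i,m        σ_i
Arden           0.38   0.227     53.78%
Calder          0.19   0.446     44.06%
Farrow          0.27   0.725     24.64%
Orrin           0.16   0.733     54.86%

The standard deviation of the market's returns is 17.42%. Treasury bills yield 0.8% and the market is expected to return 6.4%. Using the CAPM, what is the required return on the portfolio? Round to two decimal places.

β_Arden = 0.227 × 53.78% / 17.42% = 0.7008
β_Calder = 0.446 × 44.06% / 17.42% = 1.1281
β_Farrow = 0.725 × 24.64% / 17.42% = 1.0255
β_Orrin = 0.733 × 54.86% / 17.42% = 2.3084
β_P = Σ w_i β_i = 0.38×0.7008 + 0.19×1.1281 + 0.27×1.0255 + 0.16×2.3084 = 1.1269
MRP = 6.4% − 0.8% = 5.60%
E(R_P) = R_f + β_P × MRP = 0.8% + 1.1269 × 5.6% = 7.11%

7.11%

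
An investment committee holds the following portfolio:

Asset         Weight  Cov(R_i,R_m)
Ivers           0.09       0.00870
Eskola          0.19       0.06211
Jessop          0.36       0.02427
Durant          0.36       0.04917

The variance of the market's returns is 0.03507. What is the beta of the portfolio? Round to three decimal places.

1.113

β_Ivers = 0.00870 / 0.03507 = 0.2481
β_Eskola = 0.06211 / 0.03507 = 1.7710
β_Jessop = 0.02427 / 0.03507 = 0.6920
β_Durant = 0.04917 / 0.03507 = 1.4021
β_P = Σ w_i β_i = 0.09×0.2481 + 0.19×1.7710 + 0.36×0.6920 + 0.36×1.4021 = 1.1127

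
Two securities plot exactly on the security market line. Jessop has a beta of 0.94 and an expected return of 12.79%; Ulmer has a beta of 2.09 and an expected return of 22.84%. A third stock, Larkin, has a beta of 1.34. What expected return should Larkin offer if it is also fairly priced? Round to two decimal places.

MRP (SML slope) = (22.84% − 12.79%) / (2.09 − 0.94) = 10.05% / 1.15 = 8.7391%
R_f (intercept) = 12.79% − 0.94 × 8.7391% = 4.5752%
E(R_Larkin) = R_f + β × MRP = 4.5752% + 1.34 × 8.7391% = 16.29%

16.29%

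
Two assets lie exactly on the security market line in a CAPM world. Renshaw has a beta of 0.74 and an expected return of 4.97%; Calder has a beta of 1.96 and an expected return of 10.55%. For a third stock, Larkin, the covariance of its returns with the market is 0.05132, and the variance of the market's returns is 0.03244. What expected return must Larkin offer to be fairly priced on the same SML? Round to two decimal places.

8.82%

MRP = (10.55% − 4.97%) / (1.96 − 0.74) = 4.5738%
R_f = 4.97% − 0.74 × 4.5738% = 1.5854%
β_Larkin = Cov / Var(R_m) = 0.05132 / 0.03244 = 1.5820
E(R_Larkin) = R_f + β × MRP = 1.5854% + 1.5820 × 4.5738% = 8.82%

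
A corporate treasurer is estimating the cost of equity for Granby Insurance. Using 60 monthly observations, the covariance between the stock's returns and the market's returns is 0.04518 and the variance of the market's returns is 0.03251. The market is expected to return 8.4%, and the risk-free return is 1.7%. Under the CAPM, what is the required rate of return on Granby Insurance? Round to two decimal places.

β = Cov(R_i, R_m) / Var(R_m) = 0.04518 / 0.03251 = 1.3897
MRP = 8.4% − 1.7% = 6.70%
E(R) = R_f + β × MRP = 1.7% + 1.3897 × 6.7% = 11.01%

11.01%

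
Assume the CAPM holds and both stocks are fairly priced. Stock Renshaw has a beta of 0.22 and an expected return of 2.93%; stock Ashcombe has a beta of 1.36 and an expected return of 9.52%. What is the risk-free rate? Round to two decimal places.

Both satisfy E(R) = R_f + β·MRP, so the slope of the SML is
MRP = (9.52% − 2.93%) / (1.36 − 0.22) = 6.59% / 1.14 = 5.7807%
R_f = E(R_Renshaw) − β_Renshaw·MRP = 2.93% − 0.22 × 5.7807% = 1.6582%

1.66%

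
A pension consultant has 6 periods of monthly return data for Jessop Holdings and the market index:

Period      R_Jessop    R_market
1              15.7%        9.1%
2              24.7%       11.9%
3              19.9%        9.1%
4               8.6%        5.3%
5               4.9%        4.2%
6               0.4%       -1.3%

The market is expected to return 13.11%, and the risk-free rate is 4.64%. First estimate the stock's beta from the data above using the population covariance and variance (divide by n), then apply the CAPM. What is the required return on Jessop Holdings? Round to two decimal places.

20.78%

Mean R_i = (15.7 + 24.7 + 19.9 + 8.6 + 4.9 + 0.4) / 6 = 12.3667%
Mean R_m = (9.1 + 11.9 + 9.1 + 5.3 + 4.2 − 1.3) / 6 = 6.3833%
Σ(R_i − R̄_i)(R_m − R̄_m) = 209.8867  ⇒  Cov = 209.8867 / 6 = 34.9811
Σ(R_m − R̄_m)² = 110.1683  ⇒  Var(R_m) = 110.1683 / 6 = 18.3614
β = Cov / Var(R_m) = 34.9811 / 18.3614 = 1.9051
MRP = 13.11% − 4.64% = 8.47%
E(R) = R_f + β × MRP = 4.64% + 1.9051 × 8.47% = 20.78%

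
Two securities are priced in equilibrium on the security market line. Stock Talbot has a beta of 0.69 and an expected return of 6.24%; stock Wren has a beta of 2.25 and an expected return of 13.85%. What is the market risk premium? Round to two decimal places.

Both satisfy E(R) = R_f + β·MRP, so the slope of the SML is
MRP = (13.85% − 6.24%) / (2.25 − 0.69) = 7.61% / 1.56 = 4.8782%

4.88%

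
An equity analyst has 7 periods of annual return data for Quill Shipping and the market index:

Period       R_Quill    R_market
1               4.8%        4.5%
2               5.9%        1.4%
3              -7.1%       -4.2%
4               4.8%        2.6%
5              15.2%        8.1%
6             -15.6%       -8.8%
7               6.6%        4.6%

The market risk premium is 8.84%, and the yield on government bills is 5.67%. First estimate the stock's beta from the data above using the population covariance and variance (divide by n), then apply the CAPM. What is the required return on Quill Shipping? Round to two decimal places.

20.86%

Mean R_i = (4.8 + 5.9 − 7.1 + 4.8 + 15.2 − 15.6 + 6.6) / 7 = 2.0857%
Mean R_m = (4.5 + 1.4 − 4.2 + 2.6 + 8.1 − 8.8 + 4.6) / 7 = 1.1714%
Σ(R_i − R̄_i)(R_m − R̄_m) = 345.8171  ⇒  Cov = 345.8171 / 7 = 49.4024
Σ(R_m − R̄_m)² = 201.2143  ⇒  Var(R_m) = 201.2143 / 7 = 28.7449
β = Cov / Var(R_m) = 49.4024 / 28.7449 = 1.7186
E(R) = R_f + β × MRP = 5.67% + 1.7186 × 8.84% = 20.86%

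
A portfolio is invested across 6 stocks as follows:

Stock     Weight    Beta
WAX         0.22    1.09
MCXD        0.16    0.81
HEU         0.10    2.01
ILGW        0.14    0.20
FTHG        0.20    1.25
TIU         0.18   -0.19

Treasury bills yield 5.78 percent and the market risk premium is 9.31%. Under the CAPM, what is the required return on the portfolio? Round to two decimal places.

β_P = Σ w_i β_i = 0.22×1.09 + 0.16×0.81 + 0.10×2.01 + 0.14×0.20 + 0.20×1.25 + 0.18×-0.19 = 0.8142
E(R_P) = R_f + β_P × MRP = 5.78% + 0.8142 × 9.31% = 13.36%

13.36%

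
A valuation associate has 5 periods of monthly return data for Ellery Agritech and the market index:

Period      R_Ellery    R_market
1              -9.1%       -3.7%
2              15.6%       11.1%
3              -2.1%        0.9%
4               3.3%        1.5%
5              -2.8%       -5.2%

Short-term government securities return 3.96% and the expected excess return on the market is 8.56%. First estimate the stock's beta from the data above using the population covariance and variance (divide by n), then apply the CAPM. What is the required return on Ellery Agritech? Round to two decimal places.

Mean R_i = (-9.1 + 15.6 − 2.1 + 3.3 − 2.8) / 5 = 0.9800%
Mean R_m = (-3.7 + 11.1 + 0.9 + 1.5 − 5.2) / 5 = 0.9200%
Σ(R_i − R̄_i)(R_m − R̄_m) = 219.9420  ⇒  Cov = 219.9420 / 5 = 43.9884
Σ(R_m − R̄_m)² = 162.7680  ⇒  Var(R_m) = 162.7680 / 5 = 32.5536
β = Cov / Var(R_m) = 43.9884 / 32.5536 = 1.3513
E(R) = R_f + β × MRP = 3.96% + 1.3513 × 8.56% = 15.53%

15.53%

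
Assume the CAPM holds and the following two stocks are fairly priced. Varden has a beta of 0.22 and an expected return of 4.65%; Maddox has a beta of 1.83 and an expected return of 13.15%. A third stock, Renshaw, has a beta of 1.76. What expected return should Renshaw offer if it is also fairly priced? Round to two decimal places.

MRP (SML slope) = (13.15% − 4.65%) / (1.83 − 0.22) = 8.50% / 1.61 = 5.2795%
R_f (intercept) = 4.65% − 0.22 × 5.2795% = 3.4885%
E(R_Renshaw) = R_f + β × MRP = 3.4885% + 1.76 × 5.2795% = 12.78%

12.78%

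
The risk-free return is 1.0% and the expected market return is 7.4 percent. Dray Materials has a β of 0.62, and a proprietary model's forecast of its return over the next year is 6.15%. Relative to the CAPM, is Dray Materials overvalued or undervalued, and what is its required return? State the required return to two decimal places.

MRP = 7.4% − 1.0% = 6.40%
Required return = R_f + β·MRP = 1.0% + 0.62 × 6.4% = 4.97%
Forecast 6.15% > required 4.97% → the stock plots above the SML → undervalued.

Undervalued; required return 4.97%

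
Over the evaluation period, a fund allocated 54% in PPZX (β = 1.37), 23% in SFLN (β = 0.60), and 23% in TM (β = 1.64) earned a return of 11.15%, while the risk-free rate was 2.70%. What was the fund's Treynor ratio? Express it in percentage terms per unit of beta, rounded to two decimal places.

6.73%

β_P = 0.54×1.37 + 0.23×0.60 + 0.23×1.64 = 1.2550
Treynor = (R_P − R_f) / β_P = (11.15% − 2.70%) / 1.2550 = 8.45% / 1.2550 = 6.73%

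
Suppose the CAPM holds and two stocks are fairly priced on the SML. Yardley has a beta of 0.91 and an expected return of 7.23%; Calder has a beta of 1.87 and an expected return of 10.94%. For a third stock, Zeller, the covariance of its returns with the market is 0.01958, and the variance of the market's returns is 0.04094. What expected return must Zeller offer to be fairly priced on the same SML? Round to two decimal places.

MRP = (10.94% − 7.23%) / (1.87 − 0.91) = 3.8646%
R_f = 7.23% − 0.91 × 3.8646% = 3.7132%
β_Zeller = Cov / Var(R_m) = 0.01958 / 0.04094 = 0.4783
E(R_Zeller) = R_f + β × MRP = 3.7132% + 0.4783 × 3.8646% = 5.56%

5.56%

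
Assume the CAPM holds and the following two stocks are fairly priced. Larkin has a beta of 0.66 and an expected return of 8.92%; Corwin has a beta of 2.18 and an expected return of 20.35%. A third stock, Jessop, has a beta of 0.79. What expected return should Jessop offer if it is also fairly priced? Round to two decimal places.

9.90%

MRP (SML slope) = (20.35% − 8.92%) / (2.18 − 0.66) = 11.43% / 1.52 = 7.5197%
R_f (intercept) = 8.92% − 0.66 × 7.5197% = 3.9570%
E(R_Jessop) = R_f + β × MRP = 3.9570% + 0.79 × 7.5197% = 9.90%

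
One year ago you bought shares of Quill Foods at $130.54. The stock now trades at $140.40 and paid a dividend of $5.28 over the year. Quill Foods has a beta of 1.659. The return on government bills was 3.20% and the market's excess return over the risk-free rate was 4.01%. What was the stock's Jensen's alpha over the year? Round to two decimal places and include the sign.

+1.75%

Realised HPR = (P1 + D1 − P0) / P0 = (140.40 + 5.28 − 130.54) / 130.54 = 15.14 / 130.54 = 11.5980%
CAPM required = R_f + β·MRP = 3.20% + 1.659 × 4.01% = 9.85259%
α = realised − required = 11.5980% − 9.85259% = +1.75%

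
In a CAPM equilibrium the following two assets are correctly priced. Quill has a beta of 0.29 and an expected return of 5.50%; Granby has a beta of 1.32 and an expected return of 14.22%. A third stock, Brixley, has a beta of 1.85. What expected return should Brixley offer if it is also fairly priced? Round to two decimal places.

MRP (SML slope) = (14.22% − 5.50%) / (1.32 − 0.29) = 8.72% / 1.03 = 8.4660%
R_f (intercept) = 5.50% − 0.29 × 8.4660% = 3.0449%
E(R_Brixley) = R_f + β × MRP = 3.0449% + 1.85 × 8.4660% = 18.71%

18.71%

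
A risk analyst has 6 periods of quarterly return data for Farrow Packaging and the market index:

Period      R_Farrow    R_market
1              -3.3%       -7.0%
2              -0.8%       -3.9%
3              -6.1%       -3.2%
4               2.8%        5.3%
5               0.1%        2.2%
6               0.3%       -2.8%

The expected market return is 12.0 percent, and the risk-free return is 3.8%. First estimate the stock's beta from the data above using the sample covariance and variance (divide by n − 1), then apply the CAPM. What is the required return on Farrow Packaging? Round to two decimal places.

7.80%

Mean R_i = (-3.3 − 0.8 − 6.1 + 2.8 + 0.1 + 0.3) / 6 = -1.1667%
Mean R_m = (-7.0 − 3.9 − 3.2 + 5.3 + 2.2 − 2.8) / 6 = -1.5667%
Σ(R_i − R̄_i)(R_m − R̄_m) = 48.9933  ⇒  Cov = 48.9933 / 5 = 9.7987
Σ(R_m − R̄_m)² = 100.4933  ⇒  Var(R_m) = 100.4933 / 5 = 20.0987
β = Cov / Var(R_m) = 9.7987 / 20.0987 = 0.4875
MRP = 12.0% − 3.8% = 8.20%
E(R) = R_f + β × MRP = 3.8% + 0.4875 × 8.2% = 7.80%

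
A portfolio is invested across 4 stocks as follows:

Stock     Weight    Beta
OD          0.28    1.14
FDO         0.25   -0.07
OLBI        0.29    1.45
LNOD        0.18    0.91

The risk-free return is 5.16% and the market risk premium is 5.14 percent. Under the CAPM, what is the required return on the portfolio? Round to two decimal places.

9.71%

β_P = Σ w_i β_i = 0.28×1.14 + 0.25×-0.07 + 0.29×1.45 + 0.18×0.91 = 0.8860
E(R_P) = R_f + β_P × MRP = 5.16% + 0.8860 × 5.14% = 9.71%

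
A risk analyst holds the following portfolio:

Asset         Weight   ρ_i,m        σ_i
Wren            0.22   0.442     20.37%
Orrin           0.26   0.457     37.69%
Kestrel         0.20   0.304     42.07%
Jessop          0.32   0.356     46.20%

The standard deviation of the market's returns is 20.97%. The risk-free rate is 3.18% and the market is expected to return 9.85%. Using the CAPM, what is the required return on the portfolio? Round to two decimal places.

7.72%

β_Wren = 0.442 × 20.37% / 20.97% = 0.4294
β_Orrin = 0.457 × 37.69% / 20.97% = 0.8214
β_Kestrel = 0.304 × 42.07% / 20.97% = 0.6099
β_Jessop = 0.356 × 46.20% / 20.97% = 0.7843
β_P = Σ w_i β_i = 0.22×0.4294 + 0.26×0.8214 + 0.20×0.6099 + 0.32×0.7843 = 0.6810
MRP = 9.85% − 3.18% = 6.67%
E(R_P) = R_f + β_P × MRP = 3.18% + 0.6810 × 6.67% = 7.72%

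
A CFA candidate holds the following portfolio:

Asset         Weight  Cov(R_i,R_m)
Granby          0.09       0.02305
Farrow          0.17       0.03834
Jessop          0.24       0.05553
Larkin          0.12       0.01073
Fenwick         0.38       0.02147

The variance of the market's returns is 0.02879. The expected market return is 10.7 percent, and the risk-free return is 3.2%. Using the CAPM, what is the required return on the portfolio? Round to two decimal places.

11.37%

β_Granby = 0.02305 / 0.02879 = 0.8006
β_Farrow = 0.03834 / 0.02879 = 1.3317
β_Jessop = 0.05553 / 0.02879 = 1.9288
β_Larkin = 0.01073 / 0.02879 = 0.3727
β_Fenwick = 0.02147 / 0.02879 = 0.7457
β_P = Σ w_i β_i = 0.09×0.8006 + 0.17×1.3317 + 0.24×1.9288 + 0.12×0.3727 + 0.38×0.7457 = 1.0894
MRP = 10.7% − 3.2% = 7.50%
E(R_P) = R_f + β_P × MRP = 3.2% + 1.0894 × 7.5% = 11.37%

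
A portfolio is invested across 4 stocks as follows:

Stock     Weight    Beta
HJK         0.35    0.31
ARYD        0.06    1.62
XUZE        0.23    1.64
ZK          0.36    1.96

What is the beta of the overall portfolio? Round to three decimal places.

β_P = Σ w_i β_i = 0.35×0.31 + 0.06×1.62 + 0.23×1.64 + 0.36×1.96 = 1.2885

1.289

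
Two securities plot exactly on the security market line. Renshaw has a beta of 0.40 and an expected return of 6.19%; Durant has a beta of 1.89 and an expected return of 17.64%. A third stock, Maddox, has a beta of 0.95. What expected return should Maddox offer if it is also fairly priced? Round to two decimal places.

10.42%

MRP (SML slope) = (17.64% − 6.19%) / (1.89 − 0.40) = 11.45% / 1.49 = 7.6846%
R_f (intercept) = 6.19% − 0.40 × 7.6846% = 3.1162%
E(R_Maddox) = R_f + β × MRP = 3.1162% + 0.95 × 7.6846% = 10.42%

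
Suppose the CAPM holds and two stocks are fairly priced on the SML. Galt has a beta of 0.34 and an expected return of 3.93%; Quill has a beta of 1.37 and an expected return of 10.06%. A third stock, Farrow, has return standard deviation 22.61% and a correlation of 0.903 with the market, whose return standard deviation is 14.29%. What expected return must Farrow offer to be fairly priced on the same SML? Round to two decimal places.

MRP = (10.06% − 3.93%) / (1.37 − 0.34) = 5.9515%
R_f = 3.93% − 0.34 × 5.9515% = 1.9065%
β_Farrow = ρ·σ_i/σ_m = 0.903 × 22.61 / 14.29 = 1.4287
E(R_Farrow) = R_f + β × MRP = 1.9065% + 1.4287 × 5.9515% = 10.41%

10.41%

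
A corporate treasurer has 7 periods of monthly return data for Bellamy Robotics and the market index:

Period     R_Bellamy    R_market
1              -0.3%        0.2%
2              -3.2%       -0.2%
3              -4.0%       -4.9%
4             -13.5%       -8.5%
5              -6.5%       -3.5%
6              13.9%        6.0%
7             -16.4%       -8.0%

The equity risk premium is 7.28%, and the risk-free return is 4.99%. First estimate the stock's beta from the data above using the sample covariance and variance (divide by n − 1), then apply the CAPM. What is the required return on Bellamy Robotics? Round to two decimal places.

18.45%

Mean R_i = (-0.3 − 3.2 − 4.0 − 13.5 − 6.5 + 13.9 − 16.4) / 7 = -4.2857%
Mean R_m = (0.2 − 0.2 − 4.9 − 8.5 − 3.5 + 6.0 − 8.0) / 7 = -2.7000%
Σ(R_i − R̄_i)(R_m − R̄_m) = 291.2800  ⇒  Cov = 291.2800 / 6 = 48.5467
Σ(R_m − R̄_m)² = 157.5600  ⇒  Var(R_m) = 157.5600 / 6 = 26.2600
β = Cov / Var(R_m) = 48.5467 / 26.2600 = 1.8487
E(R) = R_f + β × MRP = 4.99% + 1.8487 × 7.28% = 18.45%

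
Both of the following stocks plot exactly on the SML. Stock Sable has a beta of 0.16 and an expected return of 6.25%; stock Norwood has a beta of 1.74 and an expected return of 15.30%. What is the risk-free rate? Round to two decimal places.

5.33%

Both satisfy E(R) = R_f + β·MRP, so the slope of the SML is
MRP = (15.30% − 6.25%) / (1.74 − 0.16) = 9.05% / 1.58 = 5.7278%
R_f = E(R_Sable) − β_Sable·MRP = 6.25% − 0.16 × 5.7278% = 5.3336%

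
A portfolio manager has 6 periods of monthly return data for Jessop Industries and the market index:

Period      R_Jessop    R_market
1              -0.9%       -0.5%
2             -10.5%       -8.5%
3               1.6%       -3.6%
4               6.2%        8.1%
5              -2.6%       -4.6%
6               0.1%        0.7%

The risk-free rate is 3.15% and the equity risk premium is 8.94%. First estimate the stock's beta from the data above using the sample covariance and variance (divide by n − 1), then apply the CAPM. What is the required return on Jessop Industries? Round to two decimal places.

Mean R_i = (-0.9 − 10.5 + 1.6 + 6.2 − 2.6 + 0.1) / 6 = -1.0167%
Mean R_m = (-0.5 − 8.5 − 3.6 + 8.1 − 4.6 + 0.7) / 6 = -1.4000%
Σ(R_i − R̄_i)(R_m − R̄_m) = 137.6500  ⇒  Cov = 137.6500 / 5 = 27.5300
Σ(R_m − R̄_m)² = 160.9600  ⇒  Var(R_m) = 160.9600 / 5 = 32.1920
β = Cov / Var(R_m) = 27.5300 / 32.1920 = 0.8552
E(R) = R_f + β × MRP = 3.15% + 0.8552 × 8.94% = 10.80%

10.80%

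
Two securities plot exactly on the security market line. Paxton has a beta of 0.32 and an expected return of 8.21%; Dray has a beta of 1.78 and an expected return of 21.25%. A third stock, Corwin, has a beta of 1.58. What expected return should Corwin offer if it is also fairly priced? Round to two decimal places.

19.46%

MRP (SML slope) = (21.25% − 8.21%) / (1.78 − 0.32) = 13.04% / 1.46 = 8.9315%
R_f (intercept) = 8.21% − 0.32 × 8.9315% = 5.3519%
E(R_Corwin) = R_f + β × MRP = 5.3519% + 1.58 × 8.9315% = 19.46%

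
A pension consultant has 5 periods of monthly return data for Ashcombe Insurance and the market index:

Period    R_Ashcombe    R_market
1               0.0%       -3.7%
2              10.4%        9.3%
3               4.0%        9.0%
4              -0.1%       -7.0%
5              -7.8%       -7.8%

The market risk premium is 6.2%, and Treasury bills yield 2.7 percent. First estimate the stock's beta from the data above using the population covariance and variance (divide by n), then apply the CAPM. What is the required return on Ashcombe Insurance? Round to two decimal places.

Mean R_i = (0.0 + 10.4 + 4.0 − 0.1 − 7.8) / 5 = 1.3000%
Mean R_m = (-3.7 + 9.3 + 9.0 − 7.0 − 7.8) / 5 = -0.0400%
Σ(R_i − R̄_i)(R_m − R̄_m) = 194.5200  ⇒  Cov = 194.5200 / 5 = 38.9040
Σ(R_m − R̄_m)² = 291.0120  ⇒  Var(R_m) = 291.0120 / 5 = 58.2024
β = Cov / Var(R_m) = 38.9040 / 58.2024 = 0.6684
E(R) = R_f + β × MRP = 2.7% + 0.6684 × 6.2% = 6.84%

6.84%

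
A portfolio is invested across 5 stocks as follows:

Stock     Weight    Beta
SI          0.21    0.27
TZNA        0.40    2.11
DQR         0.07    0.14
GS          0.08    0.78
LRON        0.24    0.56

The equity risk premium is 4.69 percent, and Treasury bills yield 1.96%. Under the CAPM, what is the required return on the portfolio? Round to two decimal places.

β_P = Σ w_i β_i = 0.21×0.27 + 0.40×2.11 + 0.07×0.14 + 0.08×0.78 + 0.24×0.56 = 1.1073
E(R_P) = R_f + β_P × MRP = 1.96% + 1.1073 × 4.69% = 7.15%

7.15%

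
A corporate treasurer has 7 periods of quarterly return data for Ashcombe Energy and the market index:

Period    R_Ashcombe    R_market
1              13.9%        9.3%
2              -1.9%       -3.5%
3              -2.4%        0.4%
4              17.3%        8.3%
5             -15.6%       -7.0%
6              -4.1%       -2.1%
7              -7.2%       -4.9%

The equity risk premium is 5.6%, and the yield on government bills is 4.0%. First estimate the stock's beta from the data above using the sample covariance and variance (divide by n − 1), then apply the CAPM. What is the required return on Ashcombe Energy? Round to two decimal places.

Mean R_i = (13.9 − 1.9 − 2.4 + 17.3 − 15.6 − 4.1 − 7.2) / 7 = 0.0000%
Mean R_m = (9.3 − 3.5 + 0.4 + 8.3 − 7.0 − 2.1 − 4.9) / 7 = 0.0714%
Σ(R_i − R̄_i)(R_m − R̄_m) = 431.6400  ⇒  Cov = 431.6400 / 6 = 71.9400
Σ(R_m − R̄_m)² = 245.1743  ⇒  Var(R_m) = 245.1743 / 6 = 40.8624
β = Cov / Var(R_m) = 71.9400 / 40.8624 = 1.7605
E(R) = R_f + β × MRP = 4.0% + 1.7605 × 5.6% = 13.86%

13.86%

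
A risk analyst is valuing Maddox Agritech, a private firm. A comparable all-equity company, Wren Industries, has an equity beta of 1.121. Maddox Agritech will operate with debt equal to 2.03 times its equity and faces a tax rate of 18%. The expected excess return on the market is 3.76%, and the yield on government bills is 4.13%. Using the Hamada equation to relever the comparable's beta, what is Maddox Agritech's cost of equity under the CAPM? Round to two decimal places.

15.36%

β_L = β_U × [1 + (1 − t)(D/E)] = 1.121 × [1 + (1 − 0.18) × 2.03]
    = 1.121 × [1 + 0.82 × 2.03] = 1.121 × 2.6646 = 2.9870
E(R) = R_f + β_L × MRP = 4.13% + 2.9870 × 3.76% = 15.36%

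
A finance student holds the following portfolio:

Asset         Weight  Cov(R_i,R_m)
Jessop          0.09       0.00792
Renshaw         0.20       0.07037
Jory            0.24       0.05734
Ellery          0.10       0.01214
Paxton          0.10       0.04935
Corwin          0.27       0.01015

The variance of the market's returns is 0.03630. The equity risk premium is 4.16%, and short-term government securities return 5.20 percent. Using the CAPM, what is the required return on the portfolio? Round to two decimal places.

β_Jessop = 0.00792 / 0.03630 = 0.2182
β_Renshaw = 0.07037 / 0.03630 = 1.9386
β_Jory = 0.05734 / 0.03630 = 1.5796
β_Ellery = 0.01214 / 0.03630 = 0.3344
β_Paxton = 0.04935 / 0.03630 = 1.3595
β_Corwin = 0.01015 / 0.03630 = 0.2796
β_P = Σ w_i β_i = 0.09×0.2182 + 0.20×1.9386 + 0.24×1.5796 + 0.10×0.3344 + 0.10×1.3595 + 0.27×0.2796 = 1.0313
E(R_P) = R_f + β_P × MRP = 5.20% + 1.0313 × 4.16% = 9.49%

9.49%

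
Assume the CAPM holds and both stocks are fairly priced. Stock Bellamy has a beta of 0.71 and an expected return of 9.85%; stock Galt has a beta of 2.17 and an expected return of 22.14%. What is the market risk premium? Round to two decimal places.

8.42%

Both satisfy E(R) = R_f + β·MRP, so the slope of the SML is
MRP = (22.14% − 9.85%) / (2.17 − 0.71) = 12.29% / 1.46 = 8.4178%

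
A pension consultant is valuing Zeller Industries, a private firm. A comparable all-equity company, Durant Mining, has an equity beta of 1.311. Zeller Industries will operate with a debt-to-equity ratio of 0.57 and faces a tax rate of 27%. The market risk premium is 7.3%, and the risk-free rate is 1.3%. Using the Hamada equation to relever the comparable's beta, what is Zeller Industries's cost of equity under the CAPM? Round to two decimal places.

14.85%

β_L = β_U × [1 + (1 − t)(D/E)] = 1.311 × [1 + (1 − 0.27) × 0.57]
    = 1.311 × [1 + 0.73 × 0.57] = 1.311 × 1.4161 = 1.8565
E(R) = R_f + β_L × MRP = 1.3% + 1.8565 × 7.3% = 14.85%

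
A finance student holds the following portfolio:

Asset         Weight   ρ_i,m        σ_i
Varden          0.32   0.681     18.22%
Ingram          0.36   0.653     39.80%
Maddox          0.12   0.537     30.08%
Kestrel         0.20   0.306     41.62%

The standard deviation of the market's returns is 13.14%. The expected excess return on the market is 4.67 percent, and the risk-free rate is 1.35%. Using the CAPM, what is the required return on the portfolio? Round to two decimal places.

β_Varden = 0.681 × 18.22% / 13.14% = 0.9443
β_Ingram = 0.653 × 39.80% / 13.14% = 1.9779
β_Maddox = 0.537 × 30.08% / 13.14% = 1.2293
β_Kestrel = 0.306 × 41.62% / 13.14% = 0.9692
β_P = Σ w_i β_i = 0.32×0.9443 + 0.36×1.9779 + 0.12×1.2293 + 0.20×0.9692 = 1.3556
E(R_P) = R_f + β_P × MRP = 1.35% + 1.3556 × 4.67% = 7.68%

7.68%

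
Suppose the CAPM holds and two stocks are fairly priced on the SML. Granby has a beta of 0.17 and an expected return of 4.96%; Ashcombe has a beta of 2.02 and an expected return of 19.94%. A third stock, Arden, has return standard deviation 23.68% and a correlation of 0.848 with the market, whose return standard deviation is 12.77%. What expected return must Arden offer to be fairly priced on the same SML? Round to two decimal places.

MRP = (19.94% − 4.96%) / (2.02 − 0.17) = 8.0973%
R_f = 4.96% − 0.17 × 8.0973% = 3.5835%
β_Arden = ρ·σ_i/σ_m = 0.848 × 23.68 / 12.77 = 1.5725
E(R_Arden) = R_f + β × MRP = 3.5835% + 1.5725 × 8.0973% = 16.32%

16.32%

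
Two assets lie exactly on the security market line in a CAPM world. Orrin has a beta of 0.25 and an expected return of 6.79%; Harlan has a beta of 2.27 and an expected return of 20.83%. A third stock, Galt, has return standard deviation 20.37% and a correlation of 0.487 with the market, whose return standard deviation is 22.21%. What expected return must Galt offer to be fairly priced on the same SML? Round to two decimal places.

8.16%

MRP = (20.83% − 6.79%) / (2.27 − 0.25) = 6.9505%
R_f = 6.79% − 0.25 × 6.9505% = 5.0524%
β_Galt = ρ·σ_i/σ_m = 0.487 × 20.37 / 22.21 = 0.4467
E(R_Galt) = R_f + β × MRP = 5.0524% + 0.4467 × 6.9505% = 8.16%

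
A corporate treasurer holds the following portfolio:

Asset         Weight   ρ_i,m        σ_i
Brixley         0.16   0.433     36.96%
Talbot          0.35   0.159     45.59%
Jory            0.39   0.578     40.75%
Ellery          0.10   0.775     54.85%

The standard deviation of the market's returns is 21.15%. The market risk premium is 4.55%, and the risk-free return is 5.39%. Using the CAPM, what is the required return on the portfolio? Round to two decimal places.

9.38%

β_Brixley = 0.433 × 36.96% / 21.15% = 0.7567
β_Talbot = 0.159 × 45.59% / 21.15% = 0.3427
β_Jory = 0.578 × 40.75% / 21.15% = 1.1136
β_Ellery = 0.775 × 54.85% / 21.15% = 2.0099
β_P = Σ w_i β_i = 0.16×0.7567 + 0.35×0.3427 + 0.39×1.1136 + 0.10×2.0099 = 0.8763
E(R_P) = R_f + β_P × MRP = 5.39% + 0.8763 × 4.55% = 9.38%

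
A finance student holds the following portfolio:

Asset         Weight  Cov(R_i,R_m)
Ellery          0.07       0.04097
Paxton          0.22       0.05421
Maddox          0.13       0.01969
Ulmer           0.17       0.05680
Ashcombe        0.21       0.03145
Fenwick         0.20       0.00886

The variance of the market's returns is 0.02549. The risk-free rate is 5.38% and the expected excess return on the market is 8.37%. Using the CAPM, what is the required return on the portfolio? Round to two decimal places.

17.00%

β_Ellery = 0.04097 / 0.02549 = 1.6073
β_Paxton = 0.05421 / 0.02549 = 2.1267
β_Maddox = 0.01969 / 0.02549 = 0.7725
β_Ulmer = 0.05680 / 0.02549 = 2.2283
β_Ashcombe = 0.03145 / 0.02549 = 1.2338
β_Fenwick = 0.00886 / 0.02549 = 0.3476
β_P = Σ w_i β_i = 0.07×1.6073 + 0.22×2.1267 + 0.13×0.7725 + 0.17×2.2283 + 0.21×1.2338 + 0.20×0.3476 = 1.3882
E(R_P) = R_f + β_P × MRP = 5.38% + 1.3882 × 8.37% = 17.00%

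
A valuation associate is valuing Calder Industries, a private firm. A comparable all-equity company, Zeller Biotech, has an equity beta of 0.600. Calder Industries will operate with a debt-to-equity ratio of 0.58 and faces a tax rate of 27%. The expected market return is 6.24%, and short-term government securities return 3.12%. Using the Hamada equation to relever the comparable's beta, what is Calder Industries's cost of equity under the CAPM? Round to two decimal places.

5.78%

β_L = β_U × [1 + (1 − t)(D/E)] = 0.600 × [1 + (1 − 0.27) × 0.58]
    = 0.600 × [1 + 0.73 × 0.58] = 0.600 × 1.4234 = 0.8540
MRP = 6.24% − 3.12% = 3.12%
E(R) = R_f + β_L × MRP = 3.12% + 0.8540 × 3.12% = 5.78%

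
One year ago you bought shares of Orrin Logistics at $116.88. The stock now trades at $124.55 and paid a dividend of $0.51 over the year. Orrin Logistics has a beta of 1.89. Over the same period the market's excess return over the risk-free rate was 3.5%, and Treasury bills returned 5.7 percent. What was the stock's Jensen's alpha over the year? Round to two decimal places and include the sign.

-5.32%

Realised HPR = (P1 + D1 − P0) / P0 = (124.55 + 0.51 − 116.88) / 116.88 = 8.18 / 116.88 = 6.9986%
CAPM required = R_f + β·MRP = 5.7% + 1.89 × 3.5% = 12.3150%
α = realised − required = 6.9986% − 12.3150% = -5.32%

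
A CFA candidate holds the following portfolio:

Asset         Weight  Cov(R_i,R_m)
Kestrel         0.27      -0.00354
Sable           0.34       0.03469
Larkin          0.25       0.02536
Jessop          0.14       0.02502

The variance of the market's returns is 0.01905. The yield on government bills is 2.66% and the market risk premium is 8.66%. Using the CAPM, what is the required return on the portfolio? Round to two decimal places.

12.06%

β_Kestrel = -0.00354 / 0.01905 = -0.1858
β_Sable = 0.03469 / 0.01905 = 1.8210
β_Larkin = 0.02536 / 0.01905 = 1.3312
β_Jessop = 0.02502 / 0.01905 = 1.3134
β_P = Σ w_i β_i = 0.27×-0.1858 + 0.34×1.8210 + 0.25×1.3312 + 0.14×1.3134 = 1.0857
E(R_P) = R_f + β_P × MRP = 2.66% + 1.0857 × 8.66% = 12.06%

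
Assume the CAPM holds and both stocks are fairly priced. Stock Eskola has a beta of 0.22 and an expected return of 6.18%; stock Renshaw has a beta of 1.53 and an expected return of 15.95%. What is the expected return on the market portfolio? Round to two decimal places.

12.00%

Both satisfy E(R) = R_f + β·MRP, so the slope of the SML is
MRP = (15.95% − 6.18%) / (1.53 − 0.22) = 9.77% / 1.31 = 7.4580%
R_f = E(R_Eskola) − β_Eskola·MRP = 6.18% − 0.22 × 7.4580% = 4.5392%
E(R_m) = R_f + MRP = 4.5392% + 7.4580% = 12.00%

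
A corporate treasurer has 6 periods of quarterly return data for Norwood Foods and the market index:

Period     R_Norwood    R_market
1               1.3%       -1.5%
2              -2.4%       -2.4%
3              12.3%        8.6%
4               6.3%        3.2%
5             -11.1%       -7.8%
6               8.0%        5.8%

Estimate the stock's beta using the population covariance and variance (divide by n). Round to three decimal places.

Mean R_i = (1.3 − 2.4 + 12.3 + 6.3 − 11.1 + 8.0) / 6 = 2.4000%
Mean R_m = (-1.5 − 2.4 + 8.6 + 3.2 − 7.8 + 5.8) / 6 = 0.9833%
Σ(R_i − R̄_i)(R_m − R̄_m) = 248.5700  ⇒  Cov = 248.5700 / 6 = 41.4283
Σ(R_m − R̄_m)² = 180.8883  ⇒  Var(R_m) = 180.8883 / 6 = 30.1481
β = Cov / Var(R_m) = 41.4283 / 30.1481 = 1.3742

1.374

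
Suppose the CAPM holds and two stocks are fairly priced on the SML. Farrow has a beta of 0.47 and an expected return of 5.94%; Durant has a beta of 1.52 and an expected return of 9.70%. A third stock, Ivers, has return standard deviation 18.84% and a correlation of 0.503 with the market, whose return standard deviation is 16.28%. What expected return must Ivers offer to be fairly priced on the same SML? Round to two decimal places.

6.34%

MRP = (9.70% − 5.94%) / (1.52 − 0.47) = 3.5810%
R_f = 5.94% − 0.47 × 3.5810% = 4.2569%
β_Ivers = ρ·σ_i/σ_m = 0.503 × 18.84 / 16.28 = 0.5821
E(R_Ivers) = R_f + β × MRP = 4.2569% + 0.5821 × 3.5810% = 6.34%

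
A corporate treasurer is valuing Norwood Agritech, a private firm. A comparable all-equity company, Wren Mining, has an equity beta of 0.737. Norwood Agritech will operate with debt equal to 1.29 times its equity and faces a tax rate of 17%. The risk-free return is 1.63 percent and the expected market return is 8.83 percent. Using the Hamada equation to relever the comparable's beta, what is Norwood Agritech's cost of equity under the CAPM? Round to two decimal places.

β_L = β_U × [1 + (1 − t)(D/E)] = 0.737 × [1 + (1 − 0.17) × 1.29]
    = 0.737 × [1 + 0.83 × 1.29] = 0.737 × 2.0707 = 1.5261
MRP = 8.83% − 1.63% = 7.20%
E(R) = R_f + β_L × MRP = 1.63% + 1.5261 × 7.20% = 12.62%

12.62%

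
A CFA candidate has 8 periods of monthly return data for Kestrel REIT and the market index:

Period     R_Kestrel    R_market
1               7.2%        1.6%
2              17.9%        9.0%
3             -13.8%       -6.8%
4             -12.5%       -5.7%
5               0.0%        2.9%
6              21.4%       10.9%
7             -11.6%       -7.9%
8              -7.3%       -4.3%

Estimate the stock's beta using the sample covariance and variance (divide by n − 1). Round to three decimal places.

1.874

Mean R_i = (7.2 + 17.9 − 13.8 − 12.5 + 0.0 + 21.4 − 11.6 − 7.3) / 8 = 0.1625%
Mean R_m = (1.6 + 9.0 − 6.8 − 5.7 + 2.9 + 10.9 − 7.9 − 4.3) / 8 = -0.0375%
Σ(R_i − R̄_i)(R_m − R̄_m) = 694.0488  ⇒  Cov = 694.0488 / 7 = 99.1498
Σ(R_m − R̄_m)² = 370.3988  ⇒  Var(R_m) = 370.3988 / 7 = 52.9141
β = Cov / Var(R_m) = 99.1498 / 52.9141 = 1.8738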